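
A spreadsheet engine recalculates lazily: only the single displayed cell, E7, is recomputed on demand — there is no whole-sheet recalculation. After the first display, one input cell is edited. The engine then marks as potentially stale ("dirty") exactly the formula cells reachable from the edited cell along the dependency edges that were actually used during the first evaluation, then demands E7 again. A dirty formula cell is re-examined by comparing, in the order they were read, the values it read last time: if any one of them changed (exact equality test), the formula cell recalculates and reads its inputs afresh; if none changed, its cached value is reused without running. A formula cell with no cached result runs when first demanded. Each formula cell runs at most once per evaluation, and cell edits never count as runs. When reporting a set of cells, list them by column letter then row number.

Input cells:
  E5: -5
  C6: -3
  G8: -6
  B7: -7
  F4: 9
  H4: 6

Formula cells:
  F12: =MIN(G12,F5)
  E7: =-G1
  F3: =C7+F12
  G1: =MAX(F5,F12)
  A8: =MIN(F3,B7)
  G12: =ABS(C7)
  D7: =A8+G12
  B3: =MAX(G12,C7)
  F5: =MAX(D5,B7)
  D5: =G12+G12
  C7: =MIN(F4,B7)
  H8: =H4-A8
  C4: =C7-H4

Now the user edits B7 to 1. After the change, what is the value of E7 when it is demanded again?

New value of E7: -2.

First evaluation (everything demanded from the output):
  C7 = MIN(9, -7) = -7
  G12 = ABS(-7) = 7
  D5 = 7 + 7 = 14
  F5 = MAX(14, -7) = 14
  F12 = MIN(7, 14) = 7
  G1 = MAX(14, 7) = 14
  E7 = -(14) = -14

Propagation after the edit:
  C7: runs — B7 -7->1; result 1.
  G12: runs — C7 -7->1; result 1.
  D5: runs — G12 7->1; G12 7->1; result 2.
  F5: runs — D5 14->2; B7 -7->1; result 2.
  F12: runs — G12 7->1; F5 14->2; result 1.
  G1: runs — F5 14->2; F12 7->1; result 2.
  E7: runs — G1 14->2; result -2.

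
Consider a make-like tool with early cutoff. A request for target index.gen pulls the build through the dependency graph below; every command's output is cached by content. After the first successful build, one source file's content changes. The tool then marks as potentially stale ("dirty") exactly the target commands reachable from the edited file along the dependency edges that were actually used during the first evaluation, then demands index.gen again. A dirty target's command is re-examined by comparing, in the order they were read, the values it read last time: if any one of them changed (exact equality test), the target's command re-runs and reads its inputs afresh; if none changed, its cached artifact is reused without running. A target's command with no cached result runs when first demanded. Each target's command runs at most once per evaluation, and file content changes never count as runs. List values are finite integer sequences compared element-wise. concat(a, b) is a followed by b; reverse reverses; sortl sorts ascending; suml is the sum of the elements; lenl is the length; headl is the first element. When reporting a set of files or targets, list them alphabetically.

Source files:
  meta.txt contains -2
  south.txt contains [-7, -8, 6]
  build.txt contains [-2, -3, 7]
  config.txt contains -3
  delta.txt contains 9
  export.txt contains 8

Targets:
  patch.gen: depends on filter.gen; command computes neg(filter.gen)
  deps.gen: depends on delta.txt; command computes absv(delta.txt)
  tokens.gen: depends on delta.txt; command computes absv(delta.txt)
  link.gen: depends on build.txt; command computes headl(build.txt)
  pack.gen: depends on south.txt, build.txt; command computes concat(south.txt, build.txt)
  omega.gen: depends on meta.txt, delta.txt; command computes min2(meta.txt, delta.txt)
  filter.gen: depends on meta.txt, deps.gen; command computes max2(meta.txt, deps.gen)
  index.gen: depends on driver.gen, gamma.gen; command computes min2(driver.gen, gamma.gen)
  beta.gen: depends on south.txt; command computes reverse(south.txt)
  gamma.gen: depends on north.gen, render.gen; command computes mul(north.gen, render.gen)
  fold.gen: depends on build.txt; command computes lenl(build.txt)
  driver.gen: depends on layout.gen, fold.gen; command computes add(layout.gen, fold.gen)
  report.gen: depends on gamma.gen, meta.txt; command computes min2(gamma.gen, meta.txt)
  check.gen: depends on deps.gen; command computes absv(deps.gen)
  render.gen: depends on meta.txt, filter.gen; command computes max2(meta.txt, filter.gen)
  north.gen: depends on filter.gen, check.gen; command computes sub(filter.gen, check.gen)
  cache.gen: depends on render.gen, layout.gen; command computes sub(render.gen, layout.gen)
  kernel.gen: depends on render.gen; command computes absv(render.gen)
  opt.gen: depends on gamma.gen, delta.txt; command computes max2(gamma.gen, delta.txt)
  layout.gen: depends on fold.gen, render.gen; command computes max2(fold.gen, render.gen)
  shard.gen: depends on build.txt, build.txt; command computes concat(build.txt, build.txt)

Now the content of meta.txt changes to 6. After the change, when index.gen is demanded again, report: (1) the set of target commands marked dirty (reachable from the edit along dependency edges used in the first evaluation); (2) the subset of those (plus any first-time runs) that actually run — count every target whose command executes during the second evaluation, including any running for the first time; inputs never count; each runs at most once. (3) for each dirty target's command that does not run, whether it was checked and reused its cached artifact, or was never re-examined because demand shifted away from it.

The edit dirties: driver.gen, filter.gen, gamma.gen, index.gen, layout.gen, north.gen, render.gen.
2 target commands run: filter.gen, render.gen.
Cache hits after checking: driver.gen, gamma.gen, index.gen, layout.gen, north.gen.
Note where the cutoff bites: north.gen is checked, finds nothing changed, and keeps its cache.

First demand of the output computes:
  deps.gen = absv(9) = 9
  check.gen = absv(9) = 9
  filter.gen = max2(-2, 9) = 9
  fold.gen = lenl([-2, -3, 7]) = 3
  north.gen = sub(9, 9) = 0
  render.gen = max2(-2, 9) = 9
  gamma.gen = mul(0, 9) = 0
  layout.gen = max2(3, 9) = 9
  driver.gen = add(9, 3) = 12
  index.gen = min2(12, 0) = 0

After the edit, cleaning proceeds:
  filter.gen: a read changed (meta.txt -2->6) — executes, giving 9 — identical to its old value.
  north.gen: dirty, but its reads are unchanged (filter.gen unchanged, check.gen unchanged); cached 0 stands.
  render.gen: a read changed (meta.txt -2->6) — executes, giving 9 — identical to its old value.
  gamma.gen: dirty, but its reads are unchanged (north.gen unchanged, render.gen unchanged); cached 0 stands.
  layout.gen: dirty, but its reads are unchanged (fold.gen unchanged, render.gen unchanged); cached 9 stands.
  driver.gen: dirty, but its reads are unchanged (layout.gen unchanged, fold.gen unchanged); cached 12 stands.
  index.gen: dirty, but its reads are unchanged (driver.gen unchanged, gamma.gen unchanged); cached 0 stands.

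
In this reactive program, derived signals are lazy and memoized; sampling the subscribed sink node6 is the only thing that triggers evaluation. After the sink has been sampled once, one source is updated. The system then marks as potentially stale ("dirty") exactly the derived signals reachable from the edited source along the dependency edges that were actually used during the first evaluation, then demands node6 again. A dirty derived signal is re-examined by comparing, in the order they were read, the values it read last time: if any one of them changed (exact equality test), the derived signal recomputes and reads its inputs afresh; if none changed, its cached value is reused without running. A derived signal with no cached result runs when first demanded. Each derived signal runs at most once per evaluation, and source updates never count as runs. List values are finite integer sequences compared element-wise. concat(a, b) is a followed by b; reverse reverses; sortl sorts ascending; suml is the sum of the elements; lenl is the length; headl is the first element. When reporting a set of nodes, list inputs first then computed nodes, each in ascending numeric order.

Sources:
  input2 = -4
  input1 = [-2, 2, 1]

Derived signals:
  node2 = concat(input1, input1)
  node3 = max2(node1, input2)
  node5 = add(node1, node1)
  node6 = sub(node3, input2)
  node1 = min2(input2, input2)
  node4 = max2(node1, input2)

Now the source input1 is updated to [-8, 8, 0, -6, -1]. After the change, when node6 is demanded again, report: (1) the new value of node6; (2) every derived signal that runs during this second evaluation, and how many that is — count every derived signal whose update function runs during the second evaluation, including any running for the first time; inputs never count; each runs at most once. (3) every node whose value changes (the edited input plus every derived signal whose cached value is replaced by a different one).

Demanding node6 again yields 0.
0 derived signals run: none.
The nodes whose values change: input1.
Note the shortcut — input1 feeds only undemanded nodes, so no recomputation happens.

First demand of the output computes:
  node1 = min2(-4, -4) = -4
  node3 = max2(-4, -4) = -4
  node6 = sub(-4, -4) = 0

After the edit, cleaning proceeds:
  input1 only reaches undemanded nodes; the second demand re-runs nothing.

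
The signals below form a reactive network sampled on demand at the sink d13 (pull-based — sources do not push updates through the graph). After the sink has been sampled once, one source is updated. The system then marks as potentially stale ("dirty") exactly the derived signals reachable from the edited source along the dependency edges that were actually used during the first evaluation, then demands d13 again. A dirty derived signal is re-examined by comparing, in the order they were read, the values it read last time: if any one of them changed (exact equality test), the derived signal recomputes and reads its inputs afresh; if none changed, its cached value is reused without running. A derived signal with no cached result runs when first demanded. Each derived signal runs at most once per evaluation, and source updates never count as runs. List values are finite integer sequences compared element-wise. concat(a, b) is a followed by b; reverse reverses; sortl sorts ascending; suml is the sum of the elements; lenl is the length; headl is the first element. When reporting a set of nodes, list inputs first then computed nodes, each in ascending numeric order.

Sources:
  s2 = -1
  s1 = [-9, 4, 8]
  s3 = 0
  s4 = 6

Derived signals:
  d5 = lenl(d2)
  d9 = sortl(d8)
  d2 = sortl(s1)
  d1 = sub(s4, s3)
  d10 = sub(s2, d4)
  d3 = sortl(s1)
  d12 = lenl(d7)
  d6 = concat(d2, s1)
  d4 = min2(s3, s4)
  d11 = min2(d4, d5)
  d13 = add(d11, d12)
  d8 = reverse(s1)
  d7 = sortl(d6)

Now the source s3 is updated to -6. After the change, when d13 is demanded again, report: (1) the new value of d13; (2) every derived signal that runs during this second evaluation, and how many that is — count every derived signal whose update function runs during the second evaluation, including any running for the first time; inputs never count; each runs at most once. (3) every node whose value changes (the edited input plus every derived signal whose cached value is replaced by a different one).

Initial pass — values computed on the first demand:
  d2 = sortl([-9, 4, 8]) = [-9, 4, 8]
  d4 = min2(0, 6) = 0
  d5 = lenl([-9, 4, 8]) = 3
  d6 = concat([-9, 4, 8], [-9, 4, 8]) = [-9, 4, 8, -9, 4, 8]
  d7 = sortl([-9, 4, 8, -9, 4, 8]) = [-9, -9, 4, 4, 8, 8]
  d11 = min2(0, 3) = 0
  d12 = lenl([-9, -9, 4, 4, 8, 8]) = 6
  d13 = add(0, 6) = 6

Second demand — change propagation:
  d4: re-runs because s3 0->-6; new result -6.
  d11: re-runs because d4 0->-6; new result -6.
  d13: re-runs because d11 0->-6; new result 0.

d13 now evaluates to 0.
Run set: d4, d11, d13 (3 run).
Changed values: s3, d4, d11, d13.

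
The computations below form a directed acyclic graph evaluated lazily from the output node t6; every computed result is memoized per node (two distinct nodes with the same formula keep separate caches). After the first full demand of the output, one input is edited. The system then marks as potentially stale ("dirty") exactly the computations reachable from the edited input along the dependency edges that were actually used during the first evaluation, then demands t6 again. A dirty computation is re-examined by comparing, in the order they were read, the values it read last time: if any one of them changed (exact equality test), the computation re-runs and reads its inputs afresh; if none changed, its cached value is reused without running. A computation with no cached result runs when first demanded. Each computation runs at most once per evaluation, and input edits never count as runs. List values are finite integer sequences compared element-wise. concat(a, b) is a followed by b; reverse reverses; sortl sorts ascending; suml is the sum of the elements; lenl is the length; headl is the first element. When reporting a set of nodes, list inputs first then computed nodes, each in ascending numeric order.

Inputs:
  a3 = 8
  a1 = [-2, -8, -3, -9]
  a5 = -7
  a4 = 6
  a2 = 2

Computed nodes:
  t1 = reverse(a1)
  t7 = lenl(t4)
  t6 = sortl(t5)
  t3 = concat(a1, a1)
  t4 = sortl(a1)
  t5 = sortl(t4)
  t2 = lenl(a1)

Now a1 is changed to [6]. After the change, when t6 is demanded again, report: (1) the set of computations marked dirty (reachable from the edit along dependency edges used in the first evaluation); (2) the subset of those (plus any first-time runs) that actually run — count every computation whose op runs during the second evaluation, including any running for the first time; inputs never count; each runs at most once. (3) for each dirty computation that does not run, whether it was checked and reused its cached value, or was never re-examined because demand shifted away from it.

The edit dirties: t4, t5, t6.
3 computations run: t4, t5, t6.
No dirty computation escaped a run.

First demand of the output computes:
  t4 = sortl([-2, -8, -3, -9]) = [-9, -8, -3, -2]
  t5 = sortl([-9, -8, -3, -2]) = [-9, -8, -3, -2]
  t6 = sortl([-9, -8, -3, -2]) = [-9, -8, -3, -2]

After the edit, cleaning proceeds:
  t4: a read changed (a1 [-2, -8, -3, -9]->[6]) — executes, giving [6].
  t5: a read changed (t4 [-9, -8, -3, -2]->[6]) — executes, giving [6].
  t6: a read changed (t5 [-9, -8, -3, -2]->[6]) — executes, giving [6].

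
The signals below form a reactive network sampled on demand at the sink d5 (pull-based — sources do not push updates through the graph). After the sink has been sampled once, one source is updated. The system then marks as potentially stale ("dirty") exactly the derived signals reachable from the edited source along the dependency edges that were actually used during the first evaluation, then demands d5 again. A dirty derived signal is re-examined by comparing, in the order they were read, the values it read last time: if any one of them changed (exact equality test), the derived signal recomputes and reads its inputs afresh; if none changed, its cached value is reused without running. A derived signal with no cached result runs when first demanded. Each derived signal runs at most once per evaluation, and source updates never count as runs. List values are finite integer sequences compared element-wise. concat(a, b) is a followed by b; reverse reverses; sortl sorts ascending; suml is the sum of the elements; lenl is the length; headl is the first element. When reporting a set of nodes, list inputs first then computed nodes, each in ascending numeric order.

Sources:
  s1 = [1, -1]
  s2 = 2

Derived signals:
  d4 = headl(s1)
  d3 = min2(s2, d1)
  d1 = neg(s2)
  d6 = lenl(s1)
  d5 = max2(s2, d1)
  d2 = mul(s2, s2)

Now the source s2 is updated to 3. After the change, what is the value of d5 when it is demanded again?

Initial pass — values computed on the first demand:
  d1 = neg(2) = -2
  d5 = max2(2, -2) = 2

Second demand — change propagation:
  d1: re-runs because s2 2->3; new result -3.
  d5: re-runs because s2 2->3; d1 -2->-3; new result 3.

d5 now evaluates to 3.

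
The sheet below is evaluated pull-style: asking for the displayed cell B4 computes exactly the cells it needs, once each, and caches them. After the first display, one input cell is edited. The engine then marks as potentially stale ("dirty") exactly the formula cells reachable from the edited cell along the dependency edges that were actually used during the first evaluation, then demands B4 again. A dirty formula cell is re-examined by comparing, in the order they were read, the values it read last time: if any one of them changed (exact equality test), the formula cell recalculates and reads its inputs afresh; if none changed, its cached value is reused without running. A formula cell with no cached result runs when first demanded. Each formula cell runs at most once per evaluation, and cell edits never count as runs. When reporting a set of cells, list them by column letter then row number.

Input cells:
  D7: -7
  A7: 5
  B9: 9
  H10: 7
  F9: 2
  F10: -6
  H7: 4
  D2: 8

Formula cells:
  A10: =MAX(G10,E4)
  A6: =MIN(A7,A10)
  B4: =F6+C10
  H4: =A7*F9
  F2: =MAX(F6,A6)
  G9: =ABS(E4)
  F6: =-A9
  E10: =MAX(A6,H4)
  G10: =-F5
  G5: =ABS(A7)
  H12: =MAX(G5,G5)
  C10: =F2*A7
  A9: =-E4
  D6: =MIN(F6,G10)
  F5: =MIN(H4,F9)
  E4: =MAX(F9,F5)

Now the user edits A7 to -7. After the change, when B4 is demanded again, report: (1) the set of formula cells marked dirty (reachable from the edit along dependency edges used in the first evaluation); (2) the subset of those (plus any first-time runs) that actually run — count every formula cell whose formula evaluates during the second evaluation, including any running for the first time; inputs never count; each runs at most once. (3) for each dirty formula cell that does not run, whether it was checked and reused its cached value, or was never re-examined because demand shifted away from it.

First demand of the output computes:
  H4 = 5 * 2 = 10
  F5 = MIN(10, 2) = 2
  E4 = MAX(2, 2) = 2
  A9 = -(2) = -2
  F6 = -(-2) = 2
  G10 = -(2) = -2
  A10 = MAX(-2, 2) = 2
  A6 = MIN(5, 2) = 2
  F2 = MAX(2, 2) = 2
  C10 = 2 * 5 = 10
  B4 = 2 + 10 = 12

After the edit, cleaning proceeds:
  H4: a read changed (A7 5->-7) — executes, giving -14.
  F5: a read changed (H4 10->-14) — executes, giving -14.
  E4: a read changed (F5 2->-14) — executes, giving 2 — identical to its old value.
  A9: dirty, but its reads are unchanged (E4 unchanged); cached -2 stands.
  F6: dirty, but its reads are unchanged (A9 unchanged); cached 2 stands.
  G10: a read changed (F5 2->-14) — executes, giving 14.
  A10: a read changed (G10 -2->14) — executes, giving 14.
  A6: a read changed (A7 5->-7; A10 2->14) — executes, giving -7.
  F2: a read changed (A6 2->-7) — executes, giving 2 — identical to its old value.
  C10: a read changed (A7 5->-7) — executes, giving -14.
  B4: a read changed (C10 10->-14) — executes, giving -12.

Note where the cutoff bites: A9 is checked, finds nothing changed, and keeps its cache.

The edit dirties: A6, A9, A10, B4, C10, E4, F2, F5, F6, G10, H4.
9 formula cells run: A6, A10, B4, C10, E4, F2, F5, G10, H4.
Cache hits after checking: A9, F6.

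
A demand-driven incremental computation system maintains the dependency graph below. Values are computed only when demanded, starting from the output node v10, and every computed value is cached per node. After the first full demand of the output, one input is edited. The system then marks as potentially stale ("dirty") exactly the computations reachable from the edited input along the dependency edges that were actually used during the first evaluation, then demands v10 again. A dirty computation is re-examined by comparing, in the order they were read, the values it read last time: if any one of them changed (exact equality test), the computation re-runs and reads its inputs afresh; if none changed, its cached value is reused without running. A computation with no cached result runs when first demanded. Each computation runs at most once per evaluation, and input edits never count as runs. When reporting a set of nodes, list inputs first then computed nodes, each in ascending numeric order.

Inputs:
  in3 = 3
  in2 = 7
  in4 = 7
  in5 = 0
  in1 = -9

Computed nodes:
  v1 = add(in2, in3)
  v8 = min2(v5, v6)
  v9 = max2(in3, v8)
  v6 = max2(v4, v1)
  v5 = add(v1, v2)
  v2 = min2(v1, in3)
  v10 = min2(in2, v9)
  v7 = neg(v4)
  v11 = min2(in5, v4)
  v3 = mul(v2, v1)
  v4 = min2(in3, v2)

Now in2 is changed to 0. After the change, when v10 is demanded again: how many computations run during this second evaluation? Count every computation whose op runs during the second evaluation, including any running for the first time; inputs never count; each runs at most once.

Computations that run: v1, v2, v5, v6, v8, v9, v10 — 7 in total.
Key observation: the cutoff stops propagation at v4 — its inputs' values are unchanged, so it reuses its cache.

First evaluation (everything demanded from the output):
  v1 = add(7, 3) = 10
  v2 = min2(10, 3) = 3
  v4 = min2(3, 3) = 3
  v5 = add(10, 3) = 13
  v6 = max2(3, 10) = 10
  v8 = min2(13, 10) = 10
  v9 = max2(3, 10) = 10
  v10 = min2(7, 10) = 7

Propagation after the edit:
  v1: runs — in2 7->0; result 3.
  v2: runs — v1 10->3; result 3 (same value as before).
  v4: checked — values it read are unchanged (in3 unchanged, v2 unchanged); reused cached 3 without running.
  v5: runs — v1 10->3; result 6.
  v6: runs — v1 10->3; result 3.
  v8: runs — v5 13->6; v6 10->3; result 3.
  v9: runs — v8 10->3; result 3.
  v10: runs — in2 7->0; v9 10->3; result 0.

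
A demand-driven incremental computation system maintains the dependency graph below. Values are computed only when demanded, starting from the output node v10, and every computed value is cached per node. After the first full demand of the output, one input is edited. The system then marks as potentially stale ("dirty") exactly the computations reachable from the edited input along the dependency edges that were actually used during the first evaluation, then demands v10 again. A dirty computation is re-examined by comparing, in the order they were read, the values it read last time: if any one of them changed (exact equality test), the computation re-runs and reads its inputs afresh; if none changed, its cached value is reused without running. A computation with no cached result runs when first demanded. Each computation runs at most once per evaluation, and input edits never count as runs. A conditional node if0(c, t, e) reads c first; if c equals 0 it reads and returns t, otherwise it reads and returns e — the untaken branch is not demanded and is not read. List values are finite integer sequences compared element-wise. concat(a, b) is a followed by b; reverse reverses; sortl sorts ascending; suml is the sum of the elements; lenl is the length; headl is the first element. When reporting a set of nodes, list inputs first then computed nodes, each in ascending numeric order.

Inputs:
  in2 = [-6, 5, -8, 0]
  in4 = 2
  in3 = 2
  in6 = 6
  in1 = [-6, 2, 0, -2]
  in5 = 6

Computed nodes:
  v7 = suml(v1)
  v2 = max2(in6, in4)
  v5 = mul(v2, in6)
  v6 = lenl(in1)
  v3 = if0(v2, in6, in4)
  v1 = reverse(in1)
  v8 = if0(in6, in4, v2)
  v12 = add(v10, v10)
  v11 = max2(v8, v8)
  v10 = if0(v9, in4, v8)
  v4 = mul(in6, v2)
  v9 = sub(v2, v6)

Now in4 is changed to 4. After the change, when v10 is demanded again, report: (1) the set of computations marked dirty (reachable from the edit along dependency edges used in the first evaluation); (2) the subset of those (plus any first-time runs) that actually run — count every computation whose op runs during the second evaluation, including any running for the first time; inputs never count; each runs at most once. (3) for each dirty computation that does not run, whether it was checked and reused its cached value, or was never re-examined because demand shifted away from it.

First evaluation (everything demanded from the output):
  v2 = max2(6, 2) = 6
  v6 = lenl([-6, 2, 0, -2]) = 4
  v8 = if0(in6=6 -> else branch v2) = 6
  v9 = sub(6, 4) = 2
  v10 = if0(v9=2 -> else branch v8) = 6

Propagation after the edit:
  v2: runs — in4 2->4; result 6 (same value as before).
  v8: checked — values it read are unchanged (in6 unchanged, v2 unchanged); reused cached 6 without running.
  v9: checked — values it read are unchanged (v2 unchanged, v6 unchanged); reused cached 2 without running.
  v10: checked — values it read are unchanged (v9 unchanged, v8 unchanged); reused cached 6 without running.

Key observation: the change is absorbed at v2 — it re-runs but produces the same value, and the output's value is unchanged.

Marked dirty: v2, v8, v9, v10.
Computations that run: v2 — 1 in total.
Checked but reused from cache: v8, v9, v10.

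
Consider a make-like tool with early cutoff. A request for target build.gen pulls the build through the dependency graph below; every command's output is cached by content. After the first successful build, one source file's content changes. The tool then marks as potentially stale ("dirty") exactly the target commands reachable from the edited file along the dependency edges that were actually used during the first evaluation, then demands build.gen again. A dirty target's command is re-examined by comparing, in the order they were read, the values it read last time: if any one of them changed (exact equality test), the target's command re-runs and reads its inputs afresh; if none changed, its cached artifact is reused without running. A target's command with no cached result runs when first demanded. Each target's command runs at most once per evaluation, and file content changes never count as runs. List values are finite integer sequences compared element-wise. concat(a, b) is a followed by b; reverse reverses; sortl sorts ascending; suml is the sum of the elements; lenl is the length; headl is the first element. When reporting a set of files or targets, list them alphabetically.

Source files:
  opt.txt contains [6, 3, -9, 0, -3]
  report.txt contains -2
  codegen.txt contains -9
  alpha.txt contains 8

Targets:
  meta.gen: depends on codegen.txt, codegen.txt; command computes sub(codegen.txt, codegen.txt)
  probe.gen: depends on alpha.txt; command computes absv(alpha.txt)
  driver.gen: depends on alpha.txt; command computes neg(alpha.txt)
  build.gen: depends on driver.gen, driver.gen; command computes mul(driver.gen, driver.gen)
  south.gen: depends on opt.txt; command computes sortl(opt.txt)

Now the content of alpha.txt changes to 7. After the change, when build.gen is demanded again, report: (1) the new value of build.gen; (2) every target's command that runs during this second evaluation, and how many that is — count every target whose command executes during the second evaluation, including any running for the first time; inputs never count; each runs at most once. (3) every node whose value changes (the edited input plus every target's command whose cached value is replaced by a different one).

First demand of the output computes:
  driver.gen = neg(8) = -8
  build.gen = mul(-8, -8) = 64

After the edit, cleaning proceeds:
  driver.gen: a read changed (alpha.txt 8->7) — executes, giving -7.
  build.gen: a read changed (driver.gen -8->-7; driver.gen -8->-7) — executes, giving 49.

Demanding build.gen again yields 49.
2 target commands run: build.gen, driver.gen.
The nodes whose values change: alpha.txt, build.gen, driver.gen.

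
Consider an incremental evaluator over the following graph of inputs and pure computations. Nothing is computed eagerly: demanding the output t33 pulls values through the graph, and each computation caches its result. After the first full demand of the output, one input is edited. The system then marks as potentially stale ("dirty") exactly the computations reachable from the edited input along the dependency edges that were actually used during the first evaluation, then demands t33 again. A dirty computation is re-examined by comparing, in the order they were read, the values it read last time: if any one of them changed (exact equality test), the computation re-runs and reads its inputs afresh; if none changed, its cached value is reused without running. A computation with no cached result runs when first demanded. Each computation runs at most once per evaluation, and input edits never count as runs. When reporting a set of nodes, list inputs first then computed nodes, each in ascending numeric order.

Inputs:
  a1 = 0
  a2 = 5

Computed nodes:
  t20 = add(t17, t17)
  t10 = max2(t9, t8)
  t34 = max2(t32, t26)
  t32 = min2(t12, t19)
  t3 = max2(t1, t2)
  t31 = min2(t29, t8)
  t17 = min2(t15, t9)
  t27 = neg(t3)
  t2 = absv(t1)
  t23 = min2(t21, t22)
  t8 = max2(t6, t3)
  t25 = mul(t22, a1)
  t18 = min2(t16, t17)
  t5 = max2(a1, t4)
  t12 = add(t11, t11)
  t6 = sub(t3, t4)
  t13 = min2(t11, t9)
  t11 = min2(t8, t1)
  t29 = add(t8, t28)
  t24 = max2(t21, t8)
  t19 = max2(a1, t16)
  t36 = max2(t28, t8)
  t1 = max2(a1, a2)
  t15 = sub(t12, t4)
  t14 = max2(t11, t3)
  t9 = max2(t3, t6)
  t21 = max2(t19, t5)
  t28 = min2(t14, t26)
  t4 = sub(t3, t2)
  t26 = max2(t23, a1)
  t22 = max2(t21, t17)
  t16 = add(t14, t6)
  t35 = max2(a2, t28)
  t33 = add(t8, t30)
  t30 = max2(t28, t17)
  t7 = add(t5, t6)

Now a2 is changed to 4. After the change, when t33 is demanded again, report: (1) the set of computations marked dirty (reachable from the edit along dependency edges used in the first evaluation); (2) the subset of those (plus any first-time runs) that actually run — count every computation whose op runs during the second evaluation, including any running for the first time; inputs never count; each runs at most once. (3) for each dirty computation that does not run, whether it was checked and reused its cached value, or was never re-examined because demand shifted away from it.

Initial pass — values computed on the first demand:
  t1 = max2(0, 5) = 5
  t2 = absv(5) = 5
  t3 = max2(5, 5) = 5
  t4 = sub(5, 5) = 0
  t5 = max2(0, 0) = 0
  t6 = sub(5, 0) = 5
  t8 = max2(5, 5) = 5
  t9 = max2(5, 5) = 5
  t11 = min2(5, 5) = 5
  t12 = add(5, 5) = 10
  t14 = max2(5, 5) = 5
  t15 = sub(10, 0) = 10
  t16 = add(5, 5) = 10
  t17 = min2(10, 5) = 5
  t19 = max2(0, 10) = 10
  t21 = max2(10, 0) = 10
  t22 = max2(10, 5) = 10
  t23 = min2(10, 10) = 10
  t26 = max2(10, 0) = 10
  t28 = min2(5, 10) = 5
  t30 = max2(5, 5) = 5
  t33 = add(5, 5) = 10

Second demand — change propagation:
  t1: re-runs because a2 5->4; new result 4.
  t2: re-runs because t1 5->4; new result 4.
  t3: re-runs because t1 5->4; t2 5->4; new result 4.
  t4: re-runs because t3 5->4; t2 5->4; new result 0 (unchanged).
  t5: re-examined; everything it read last time is the same (a1 unchanged, t4 unchanged) — cache 0 kept, no run.
  t6: re-runs because t3 5->4; new result 4.
  t8: re-runs because t6 5->4; t3 5->4; new result 4.
  t9: re-runs because t3 5->4; t6 5->4; new result 4.
  t11: re-runs because t8 5->4; t1 5->4; new result 4.
  t12: re-runs because t11 5->4; t11 5->4; new result 8.
  t14: re-runs because t11 5->4; t3 5->4; new result 4.
  t15: re-runs because t12 10->8; new result 8.
  t16: re-runs because t14 5->4; t6 5->4; new result 8.
  t17: re-runs because t15 10->8; t9 5->4; new result 4.
  t19: re-runs because t16 10->8; new result 8.
  t21: re-runs because t19 10->8; new result 8.
  t22: re-runs because t21 10->8; t17 5->4; new result 8.
  t23: re-runs because t21 10->8; t22 10->8; new result 8.
  t26: re-runs because t23 10->8; new result 8.
  t28: re-runs because t14 5->4; t26 10->8; new result 4.
  t30: re-runs because t28 5->4; t17 5->4; new result 4.
  t33: re-runs because t8 5->4; t30 5->4; new result 8.

The important point: at t5 every value read last time is unchanged, so the dirty flag clears without a run.

Dirty set: t1, t2, t3, t4, t5, t6, t8, t9, t11, t12, t14, t15, t16, t17, t19, t21, t22, t23, t26, t28, t30, t33.
Run set: t1, t2, t3, t4, t6, t8, t9, t11, t12, t14, t15, t16, t17, t19, t21, t22, t23, t26, t28, t30, t33 (21 run).
Re-examined without running (cache reused): t5.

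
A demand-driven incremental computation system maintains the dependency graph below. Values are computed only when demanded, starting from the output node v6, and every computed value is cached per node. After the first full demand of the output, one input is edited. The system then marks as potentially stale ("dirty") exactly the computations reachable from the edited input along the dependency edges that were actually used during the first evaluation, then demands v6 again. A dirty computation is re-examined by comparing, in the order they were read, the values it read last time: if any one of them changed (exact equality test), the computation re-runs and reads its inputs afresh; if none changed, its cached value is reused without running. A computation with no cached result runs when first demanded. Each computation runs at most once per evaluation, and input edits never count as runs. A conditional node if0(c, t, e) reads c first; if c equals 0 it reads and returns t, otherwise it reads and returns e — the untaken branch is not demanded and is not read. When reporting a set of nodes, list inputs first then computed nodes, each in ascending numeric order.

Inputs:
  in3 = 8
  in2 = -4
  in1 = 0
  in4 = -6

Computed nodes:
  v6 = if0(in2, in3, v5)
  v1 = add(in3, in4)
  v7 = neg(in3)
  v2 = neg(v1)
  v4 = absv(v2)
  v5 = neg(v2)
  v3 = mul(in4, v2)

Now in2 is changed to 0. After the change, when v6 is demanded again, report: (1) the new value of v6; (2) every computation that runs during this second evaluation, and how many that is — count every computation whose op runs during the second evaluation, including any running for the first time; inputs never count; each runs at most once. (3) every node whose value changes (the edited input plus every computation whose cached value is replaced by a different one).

First evaluation (everything demanded from the output):
  v1 = add(8, -6) = 2
  v2 = neg(2) = -2
  v5 = neg(-2) = 2
  v6 = if0(in2=-4 -> else branch v5) = 2

Propagation after the edit:
  v6: runs — in2 -4->0; result 8.

New value of v6: 8.
Computations that run: v6 — 1 in total.
Values that change: in2, v6.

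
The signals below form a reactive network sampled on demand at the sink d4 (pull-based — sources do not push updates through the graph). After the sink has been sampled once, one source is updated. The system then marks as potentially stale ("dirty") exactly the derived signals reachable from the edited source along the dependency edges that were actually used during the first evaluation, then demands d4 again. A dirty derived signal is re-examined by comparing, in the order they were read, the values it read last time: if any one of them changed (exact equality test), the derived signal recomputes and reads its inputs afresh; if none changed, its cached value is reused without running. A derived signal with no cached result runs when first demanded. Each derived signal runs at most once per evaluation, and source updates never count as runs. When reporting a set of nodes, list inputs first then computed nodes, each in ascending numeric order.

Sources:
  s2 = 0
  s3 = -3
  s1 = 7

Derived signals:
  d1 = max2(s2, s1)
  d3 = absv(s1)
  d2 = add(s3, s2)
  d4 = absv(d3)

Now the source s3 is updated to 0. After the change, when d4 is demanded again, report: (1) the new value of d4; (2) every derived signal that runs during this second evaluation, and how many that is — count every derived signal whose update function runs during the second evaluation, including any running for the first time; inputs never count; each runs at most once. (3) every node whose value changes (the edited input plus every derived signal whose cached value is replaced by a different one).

Initial pass — values computed on the first demand:
  d3 = absv(7) = 7
  d4 = absv(7) = 7

Second demand — change propagation:
  no demanded computation ever read s3, so the edit dirties nothing and nothing runs.

The important point: nothing the output needs ever reads s3, so the edit is invisible to it.

d4 now evaluates to 7.
Run set: none (0 run).
Changed values: s3.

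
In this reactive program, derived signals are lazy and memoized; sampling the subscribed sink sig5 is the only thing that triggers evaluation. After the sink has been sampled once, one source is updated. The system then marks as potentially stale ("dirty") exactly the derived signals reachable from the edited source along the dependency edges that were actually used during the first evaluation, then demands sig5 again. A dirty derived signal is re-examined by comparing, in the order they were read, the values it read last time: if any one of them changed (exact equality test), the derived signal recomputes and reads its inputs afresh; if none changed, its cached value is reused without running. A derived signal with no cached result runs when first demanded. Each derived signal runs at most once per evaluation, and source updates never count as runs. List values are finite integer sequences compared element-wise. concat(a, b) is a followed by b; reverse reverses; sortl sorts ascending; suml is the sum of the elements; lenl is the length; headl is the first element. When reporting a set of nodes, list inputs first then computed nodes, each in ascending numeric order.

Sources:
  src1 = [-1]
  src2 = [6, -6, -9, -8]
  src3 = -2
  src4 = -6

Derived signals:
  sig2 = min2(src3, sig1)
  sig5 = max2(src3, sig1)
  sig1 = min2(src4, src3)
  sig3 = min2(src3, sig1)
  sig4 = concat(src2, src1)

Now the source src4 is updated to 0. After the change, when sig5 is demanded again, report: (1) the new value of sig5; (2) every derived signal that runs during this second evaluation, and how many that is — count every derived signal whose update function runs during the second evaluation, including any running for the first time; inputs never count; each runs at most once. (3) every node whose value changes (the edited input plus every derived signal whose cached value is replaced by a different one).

First demand of the output computes:
  sig1 = min2(-6, -2) = -6
  sig5 = max2(-2, -6) = -2

After the edit, cleaning proceeds:
  sig1: a read changed (src4 -6->0) — executes, giving -2.
  sig5: a read changed (sig1 -6->-2) — executes, giving -2 — identical to its old value.

Demanding sig5 again yields -2.
2 derived signals run: sig1, sig5.
The nodes whose values change: src4, sig1.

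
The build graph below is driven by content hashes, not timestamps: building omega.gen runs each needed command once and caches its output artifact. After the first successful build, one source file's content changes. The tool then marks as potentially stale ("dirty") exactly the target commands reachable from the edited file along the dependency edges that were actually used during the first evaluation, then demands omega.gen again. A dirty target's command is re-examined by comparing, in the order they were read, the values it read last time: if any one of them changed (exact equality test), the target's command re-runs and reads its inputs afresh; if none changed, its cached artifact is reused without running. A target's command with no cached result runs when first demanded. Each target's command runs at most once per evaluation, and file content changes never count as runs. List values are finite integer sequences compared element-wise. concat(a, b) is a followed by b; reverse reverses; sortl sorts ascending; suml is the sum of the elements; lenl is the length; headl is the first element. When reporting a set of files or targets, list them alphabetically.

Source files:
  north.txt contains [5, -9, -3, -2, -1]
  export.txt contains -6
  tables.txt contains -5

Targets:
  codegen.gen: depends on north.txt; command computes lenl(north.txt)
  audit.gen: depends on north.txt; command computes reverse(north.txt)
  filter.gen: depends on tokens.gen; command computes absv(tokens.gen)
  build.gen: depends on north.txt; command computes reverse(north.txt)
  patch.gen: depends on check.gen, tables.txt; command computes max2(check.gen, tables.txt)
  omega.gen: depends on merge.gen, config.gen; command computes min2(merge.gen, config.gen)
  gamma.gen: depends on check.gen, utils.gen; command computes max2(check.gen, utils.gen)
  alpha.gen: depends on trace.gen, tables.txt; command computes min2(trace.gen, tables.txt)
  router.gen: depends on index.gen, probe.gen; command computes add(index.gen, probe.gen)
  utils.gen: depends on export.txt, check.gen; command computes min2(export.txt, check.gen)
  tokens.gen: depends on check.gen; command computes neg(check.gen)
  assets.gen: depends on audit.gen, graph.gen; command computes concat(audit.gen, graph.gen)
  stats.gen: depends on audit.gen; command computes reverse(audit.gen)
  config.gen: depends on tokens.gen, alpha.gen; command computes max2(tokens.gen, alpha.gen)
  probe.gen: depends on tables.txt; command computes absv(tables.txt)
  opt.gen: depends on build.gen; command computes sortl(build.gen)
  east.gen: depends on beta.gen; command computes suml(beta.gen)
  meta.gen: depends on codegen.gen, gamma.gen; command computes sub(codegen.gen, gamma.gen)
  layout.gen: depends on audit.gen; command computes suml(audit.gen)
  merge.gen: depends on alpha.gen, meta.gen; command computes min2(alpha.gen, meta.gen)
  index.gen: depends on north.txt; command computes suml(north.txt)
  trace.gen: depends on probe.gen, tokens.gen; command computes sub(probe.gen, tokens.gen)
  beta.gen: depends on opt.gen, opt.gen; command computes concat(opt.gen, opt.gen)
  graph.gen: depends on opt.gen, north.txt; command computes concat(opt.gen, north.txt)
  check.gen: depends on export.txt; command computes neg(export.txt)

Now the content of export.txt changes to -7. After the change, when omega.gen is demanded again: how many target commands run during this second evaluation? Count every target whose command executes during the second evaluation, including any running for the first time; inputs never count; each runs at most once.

Run set: alpha.gen, check.gen, config.gen, gamma.gen, merge.gen, meta.gen, tokens.gen, trace.gen, utils.gen (9 run).
The important point: at omega.gen every value read last time is unchanged, so the dirty flag clears without a run.

Initial pass — values computed on the first demand:
  check.gen = neg(-6) = 6
  codegen.gen = lenl([5, -9, -3, -2, -1]) = 5
  probe.gen = absv(-5) = 5
  tokens.gen = neg(6) = -6
  trace.gen = sub(5, -6) = 11
  alpha.gen = min2(11, -5) = -5
  config.gen = max2(-6, -5) = -5
  utils.gen = min2(-6, 6) = -6
  gamma.gen = max2(6, -6) = 6
  meta.gen = sub(5, 6) = -1
  merge.gen = min2(-5, -1) = -5
  omega.gen = min2(-5, -5) = -5

Second demand — change propagation:
  check.gen: re-runs because export.txt -6->-7; new result 7.
  tokens.gen: re-runs because check.gen 6->7; new result -7.
  trace.gen: re-runs because tokens.gen -6->-7; new result 12.
  alpha.gen: re-runs because trace.gen 11->12; new result -5 (unchanged).
  config.gen: re-runs because tokens.gen -6->-7; new result -5 (unchanged).
  utils.gen: re-runs because export.txt -6->-7; check.gen 6->7; new result -7.
  gamma.gen: re-runs because check.gen 6->7; utils.gen -6->-7; new result 7.
  meta.gen: re-runs because gamma.gen 6->7; new result -2.
  merge.gen: re-runs because meta.gen -1->-2; new result -5 (unchanged).
  omega.gen: re-examined; everything it read last time is the same (merge.gen unchanged, config.gen unchanged) — cache -5 kept, no run.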